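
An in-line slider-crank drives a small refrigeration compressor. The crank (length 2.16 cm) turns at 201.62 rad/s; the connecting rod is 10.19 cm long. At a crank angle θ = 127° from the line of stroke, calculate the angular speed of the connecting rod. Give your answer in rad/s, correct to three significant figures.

ω = 201.6 rad/s
The rod makes angle φ with the slider axis where L sinφ = r sinθ; differentiating, L cosφ·φ̇ = r ω cosθ.
L cosφ = √(L² − r² sin²θ) = 0.10043 m.
|ω_rod| = r ω |cosθ| / √(L² − r² sin²θ) = 0.0216·201.6·0.60182/0.10043 = 26.097 rad/s.

26.1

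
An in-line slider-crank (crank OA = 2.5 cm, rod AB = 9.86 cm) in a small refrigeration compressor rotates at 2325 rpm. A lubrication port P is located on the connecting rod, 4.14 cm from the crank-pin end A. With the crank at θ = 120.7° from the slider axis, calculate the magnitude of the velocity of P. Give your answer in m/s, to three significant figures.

5.26

ω = 243.5 rad/s.  Crank-pin speed |V_A| = rω = 6.0868 m/s, perpendicular to OA.
Rod angle: sinφ = −(r/L) sinθ ⇒ φ = -12.592°; ω_rod = −rω cosθ/√(L²−r²sin²θ) = +32.294 rad/s.
V_P = V_A + ω_rod × AP, with AP = 0.0414 m along the rod.
Components: V_Px = −rω sinθ − a·ω_rod·sinφ = -4.9423 m/s;  V_Py = rω cosθ + a·ω_rod·cosφ = -1.8028 m/s.
|V_P| = √(V_Px² + V_Py²) = 5.2608 m/s.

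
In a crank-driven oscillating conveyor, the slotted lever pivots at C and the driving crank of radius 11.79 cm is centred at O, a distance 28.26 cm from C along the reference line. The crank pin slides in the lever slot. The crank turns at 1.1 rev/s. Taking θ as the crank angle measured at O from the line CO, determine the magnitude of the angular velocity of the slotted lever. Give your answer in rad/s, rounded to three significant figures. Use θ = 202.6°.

ω = 6.912 rad/s (from 1.1 rev/s).
Crank pin A relative to C: A = (d + r cosθ, r sinθ); lever angle φ = atan2(r sinθ, d + r cosθ).
Differentiating tanφ: φ̇ = rω(d cosθ + r)/(d² + r² + 2dr cosθ).
d² + r² + 2dr cosθ = |CA|² = 0.0322431 m²;  d cosθ + r = -0.143 m.
|ω_lever| = |0.1179·6.912·-0.143| / 0.0322431 = 3.614 rad/s.

3.61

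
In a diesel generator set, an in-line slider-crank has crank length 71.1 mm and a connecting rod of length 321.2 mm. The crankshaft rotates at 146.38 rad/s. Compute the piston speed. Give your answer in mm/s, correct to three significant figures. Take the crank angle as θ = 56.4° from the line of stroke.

9750

ω = 146.4 rad/s
For an in-line slider-crank, x = r cosθ + √(L² − r² sin²θ), so v = −rω sinθ·[1 + r cosθ/√(L² − r² sin²θ)].
With r = 0.0711 m, L = 0.3212 m, θ = 56.4°: √(L² − r² sin²θ) = 0.31569 m.
v = −0.0711·146.4·0.83292·[1 + 0.0711·0.55339/0.31569] = -9.7491 m/s.
|v| = 9.7491 m/s = 9749.1 mm/s.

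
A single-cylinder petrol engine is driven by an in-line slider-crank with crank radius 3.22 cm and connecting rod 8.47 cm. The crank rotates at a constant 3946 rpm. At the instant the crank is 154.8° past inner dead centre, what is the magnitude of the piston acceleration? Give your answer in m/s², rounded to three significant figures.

3580

ω = 2π·3946/60 = 413.2 rad/s
x(θ) = r cosθ + √(L² − r² sin²θ); with ω constant, a = ω²·d²x/dθ².
d²x/dθ² = −r cosθ − r²(cos2θ)/√u − r⁴ sin²2θ/(4u^{3/2}),  u = L² − r² sin²θ = 0.00698612 m².
Substituting r = 0.0322 m, L = 0.0847 m, θ = 154.8°: d²x/dθ² = +0.020955 m.
a = ω²·d²x/dθ² = (413.2)²·(+0.020955) = +3578.2 m/s²;  |a| = 3578.2 m/s².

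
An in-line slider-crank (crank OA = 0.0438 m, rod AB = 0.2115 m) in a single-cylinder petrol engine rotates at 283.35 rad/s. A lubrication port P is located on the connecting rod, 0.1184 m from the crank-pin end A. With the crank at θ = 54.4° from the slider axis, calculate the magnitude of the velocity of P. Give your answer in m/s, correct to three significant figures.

11.2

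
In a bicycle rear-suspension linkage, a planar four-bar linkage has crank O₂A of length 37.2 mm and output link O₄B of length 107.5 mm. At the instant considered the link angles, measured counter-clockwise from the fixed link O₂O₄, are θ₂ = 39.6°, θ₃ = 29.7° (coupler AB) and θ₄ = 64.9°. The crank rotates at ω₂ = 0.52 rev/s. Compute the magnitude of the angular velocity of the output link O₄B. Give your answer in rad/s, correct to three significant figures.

ω₂ = 3.267 rad/s (from 0.52 rev/s).
Differentiating the loop-closure r₂e^{iθ₂}+r₃e^{iθ₃}=r₁+r₄e^{iθ₄} gives r₂ω₂e^{iθ₂}+r₃ω₃e^{iθ₃}=r₄ω₄e^{iθ₄}.
Eliminating the other unknown: ω₄ = r₂ω₂ sin(θ₂−θ₃) / [r₄ sin(θ₄−θ₃)].
Numerator sine = +0.17193; denominator sine = +0.57643.
Result = 0.0372·3.267·(+0.17193) / (0.1075·(+0.57643)) = +0.33722 rad/s; magnitude 0.33722 rad/s.

0.337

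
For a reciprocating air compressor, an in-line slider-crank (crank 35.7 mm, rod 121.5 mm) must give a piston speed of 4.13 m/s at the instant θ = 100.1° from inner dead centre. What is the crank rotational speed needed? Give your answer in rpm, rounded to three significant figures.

For an in-line slider-crank, |v_piston| = rω|sinθ|·[1 + r cosθ/√(L² − r² sin²θ)].
With r = 0.0357 m, L = 0.1215 m, θ = 100.1°: the bracketed kinematic factor |dx/dθ| = 0.033255 m.
ω = v/|dx/dθ| = 4.13/0.033255 = 124.19 rad/s.
N = 60ω/(2π) = 1186 rpm.

1190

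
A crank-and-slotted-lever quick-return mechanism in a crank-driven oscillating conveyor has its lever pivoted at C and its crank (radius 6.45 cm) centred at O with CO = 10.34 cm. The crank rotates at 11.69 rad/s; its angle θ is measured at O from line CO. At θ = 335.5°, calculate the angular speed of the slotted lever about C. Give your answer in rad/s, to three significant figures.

4.43

ω = 11.69 rad/s
Crank pin A relative to C: A = (d + r cosθ, r sinθ); lever angle φ = atan2(r sinθ, d + r cosθ).
Differentiating tanφ: φ̇ = rω(d cosθ + r)/(d² + r² + 2dr cosθ).
d² + r² + 2dr cosθ = |CA|² = 0.0269894 m²;  d cosθ + r = +0.15859 m.
|ω_lever| = |0.0645·11.69·+0.15859| / 0.0269894 = 4.4305 rad/s.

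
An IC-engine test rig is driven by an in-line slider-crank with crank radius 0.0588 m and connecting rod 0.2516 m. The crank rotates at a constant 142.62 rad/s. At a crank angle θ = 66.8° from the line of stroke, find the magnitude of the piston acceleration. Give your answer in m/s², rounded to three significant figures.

276

ω = 142.6 rad/s
x(θ) = r cosθ + √(L² − r² sin²θ); with ω constant, a = ω²·d²x/dθ².
d²x/dθ² = −r cosθ − r²(cos2θ)/√u − r⁴ sin²2θ/(4u^{3/2}),  u = L² − r² sin²θ = 0.0603817 m².
Substituting r = 0.0588 m, L = 0.2516 m, θ = 66.8°: d²x/dθ² = -0.013566 m.
a = ω²·d²x/dθ² = (142.6)²·(-0.013566) = -275.94 m/s²;  |a| = 275.94 m/s².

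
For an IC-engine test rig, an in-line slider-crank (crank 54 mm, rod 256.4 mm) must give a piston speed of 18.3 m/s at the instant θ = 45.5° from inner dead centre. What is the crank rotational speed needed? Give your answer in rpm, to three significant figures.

For an in-line slider-crank, |v_piston| = rω|sinθ|·[1 + r cosθ/√(L² − r² sin²θ)].
With r = 0.054 m, L = 0.2564 m, θ = 45.5°: the bracketed kinematic factor |dx/dθ| = 0.044266 m.
ω = v/|dx/dθ| = 18.3/0.044266 = 413.41 rad/s.
N = 60ω/(2π) = 3947.7 rpm.

3950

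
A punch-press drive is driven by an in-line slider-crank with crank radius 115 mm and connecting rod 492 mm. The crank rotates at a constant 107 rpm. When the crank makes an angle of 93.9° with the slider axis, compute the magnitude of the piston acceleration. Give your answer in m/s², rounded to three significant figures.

ω = 2π·107/60 = 11.21 rad/s
x(θ) = r cosθ + √(L² − r² sin²θ); with ω constant, a = ω²·d²x/dθ².
d²x/dθ² = −r cosθ − r²(cos2θ)/√u − r⁴ sin²2θ/(4u^{3/2}),  u = L² − r² sin²θ = 0.2289 m².
Substituting r = 0.115 m, L = 0.492 m, θ = 93.9°: d²x/dθ² = +0.035201 m.
a = ω²·d²x/dθ² = (11.21)²·(+0.035201) = +4.4195 m/s²;  |a| = 4.4195 m/s².

4.42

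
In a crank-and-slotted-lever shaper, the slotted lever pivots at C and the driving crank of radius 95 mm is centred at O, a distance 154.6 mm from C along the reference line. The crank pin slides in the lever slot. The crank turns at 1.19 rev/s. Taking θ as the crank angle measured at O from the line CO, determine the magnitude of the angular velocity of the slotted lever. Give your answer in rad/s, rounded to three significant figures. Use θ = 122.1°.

ω = 7.477 rad/s (from 1.19 rev/s).
Crank pin A relative to C: A = (d + r cosθ, r sinθ); lever angle φ = atan2(r sinθ, d + r cosθ).
Differentiating tanφ: φ̇ = rω(d cosθ + r)/(d² + r² + 2dr cosθ).
d² + r² + 2dr cosθ = |CA|² = 0.0173169 m²;  d cosθ + r = +0.012846 m.
|ω_lever| = |0.095·7.477·+0.012846| / 0.0173169 = 0.52692 rad/s.

0.527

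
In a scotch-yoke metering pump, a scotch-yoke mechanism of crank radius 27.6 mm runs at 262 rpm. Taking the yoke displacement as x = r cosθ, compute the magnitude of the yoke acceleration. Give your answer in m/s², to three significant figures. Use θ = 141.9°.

16.3

ω = 27.44 rad/s (from 262 rpm).
x = r cosθ ⇒ ẍ = −rω² cosθ (ω constant).
|a| = rω²|cosθ| = 0.0276·(27.44)²·|cos 141.9°| = 16.35 m/s².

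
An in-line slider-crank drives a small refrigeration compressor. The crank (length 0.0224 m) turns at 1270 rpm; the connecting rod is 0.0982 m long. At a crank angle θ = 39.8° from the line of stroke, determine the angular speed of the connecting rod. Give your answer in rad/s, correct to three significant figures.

23.6

ω = 133 rad/s (converted from 1270 rpm).
The rod makes angle φ with the slider axis where L sinφ = r sinθ; differentiating, L cosφ·φ̇ = r ω cosθ.
L cosφ = √(L² − r² sin²θ) = 0.097148 m.
|ω_rod| = r ω |cosθ| / √(L² − r² sin²θ) = 0.0224·133·0.76828/0.097148 = 23.56 rad/s.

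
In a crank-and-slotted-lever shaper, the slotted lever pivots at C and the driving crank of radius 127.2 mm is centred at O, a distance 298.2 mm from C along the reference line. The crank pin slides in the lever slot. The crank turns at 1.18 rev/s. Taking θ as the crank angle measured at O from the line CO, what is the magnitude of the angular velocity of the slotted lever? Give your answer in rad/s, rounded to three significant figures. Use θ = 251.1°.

ω = 7.414 rad/s (from 1.18 rev/s).
Crank pin A relative to C: A = (d + r cosθ, r sinθ); lever angle φ = atan2(r sinθ, d + r cosθ).
Differentiating tanφ: φ̇ = rω(d cosθ + r)/(d² + r² + 2dr cosθ).
d² + r² + 2dr cosθ = |CA|² = 0.08053 m²;  d cosθ + r = +0.030608 m.
|ω_lever| = |0.1272·7.414·+0.030608| / 0.08053 = 0.35845 rad/s.

0.358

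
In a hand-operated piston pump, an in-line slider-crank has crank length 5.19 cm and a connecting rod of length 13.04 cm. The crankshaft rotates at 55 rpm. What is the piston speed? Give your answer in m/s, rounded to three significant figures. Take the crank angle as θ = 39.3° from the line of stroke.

0.250

ω = 2π·55/60 = 5.76 rad/s
For an in-line slider-crank, x = r cosθ + √(L² − r² sin²θ), so v = −rω sinθ·[1 + r cosθ/√(L² − r² sin²θ)].
With r = 0.0519 m, L = 0.1304 m, θ = 39.3°: √(L² − r² sin²θ) = 0.12619 m.
v = −0.0519·5.76·0.63338·[1 + 0.0519·0.77384/0.12619] = -0.24959 m/s.
|v| = 0.24959 m/s.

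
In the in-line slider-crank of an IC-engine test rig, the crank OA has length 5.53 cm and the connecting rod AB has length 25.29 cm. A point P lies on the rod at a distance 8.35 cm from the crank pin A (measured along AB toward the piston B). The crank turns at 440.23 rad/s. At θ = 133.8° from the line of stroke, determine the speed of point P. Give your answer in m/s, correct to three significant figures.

ω = 440.2 rad/s.  Crank-pin speed |V_A| = rω = 24.345 m/s, perpendicular to OA.
Rod angle: sinφ = −(r/L) sinθ ⇒ φ = -9.081°; ω_rod = −rω cosθ/√(L²−r²sin²θ) = +67.473 rad/s.
V_P = V_A + ω_rod × AP, with AP = 0.0835 m along the rod.
Components: V_Px = −rω sinθ − a·ω_rod·sinφ = -16.682 m/s;  V_Py = rω cosθ + a·ω_rod·cosφ = -11.287 m/s.
|V_P| = √(V_Px² + V_Py²) = 20.141 m/s.

20.1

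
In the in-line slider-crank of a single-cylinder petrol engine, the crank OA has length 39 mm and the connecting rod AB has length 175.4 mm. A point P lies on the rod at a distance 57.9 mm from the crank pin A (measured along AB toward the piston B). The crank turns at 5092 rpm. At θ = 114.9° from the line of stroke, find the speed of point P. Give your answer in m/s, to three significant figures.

19.2

ω = 533.2 rad/s.  Crank-pin speed |V_A| = rω = 20.796 m/s, perpendicular to OA.
Rod angle: sinφ = −(r/L) sinθ ⇒ φ = -11.635°; ω_rod = −rω cosθ/√(L²−r²sin²θ) = +50.967 rad/s.
V_P = V_A + ω_rod × AP, with AP = 0.0579 m along the rod.
Components: V_Px = −rω sinθ − a·ω_rod·sinφ = -18.268 m/s;  V_Py = rω cosθ + a·ω_rod·cosφ = -5.8656 m/s.
|V_P| = √(V_Px² + V_Py²) = 19.186 m/s.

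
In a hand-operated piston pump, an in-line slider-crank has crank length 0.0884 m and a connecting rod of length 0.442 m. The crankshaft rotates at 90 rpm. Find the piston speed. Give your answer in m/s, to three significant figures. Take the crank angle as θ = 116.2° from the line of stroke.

0.680

ω = 2π·90/60 = 9.425 rad/s
For an in-line slider-crank, x = r cosθ + √(L² − r² sin²θ), so v = −rω sinθ·[1 + r cosθ/√(L² − r² sin²θ)].
With r = 0.0884 m, L = 0.442 m, θ = 116.2°: √(L² − r² sin²θ) = 0.43482 m.
v = −0.0884·9.425·0.89726·[1 + 0.0884·-0.44151/0.43482] = -0.68045 m/s.
|v| = 0.68045 m/s.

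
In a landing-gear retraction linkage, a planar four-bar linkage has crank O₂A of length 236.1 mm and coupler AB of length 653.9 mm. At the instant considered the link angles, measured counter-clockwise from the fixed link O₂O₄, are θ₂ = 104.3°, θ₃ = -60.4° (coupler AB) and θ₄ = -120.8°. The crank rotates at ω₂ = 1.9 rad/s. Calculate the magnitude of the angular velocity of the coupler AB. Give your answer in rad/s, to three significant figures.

0.559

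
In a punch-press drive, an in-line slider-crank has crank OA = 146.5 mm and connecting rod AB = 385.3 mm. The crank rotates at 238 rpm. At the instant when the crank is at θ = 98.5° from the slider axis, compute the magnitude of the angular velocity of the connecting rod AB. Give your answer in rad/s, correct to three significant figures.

ω = 24.92 rad/s (converted from 238 rpm).
The rod makes angle φ with the slider axis where L sinφ = r sinθ; differentiating, L cosφ·φ̇ = r ω cosθ.
L cosφ = √(L² − r² sin²θ) = 0.35702 m.
|ω_rod| = r ω |cosθ| / √(L² − r² sin²θ) = 0.1465·24.92·0.14781/0.35702 = 1.5117 rad/s.

1.51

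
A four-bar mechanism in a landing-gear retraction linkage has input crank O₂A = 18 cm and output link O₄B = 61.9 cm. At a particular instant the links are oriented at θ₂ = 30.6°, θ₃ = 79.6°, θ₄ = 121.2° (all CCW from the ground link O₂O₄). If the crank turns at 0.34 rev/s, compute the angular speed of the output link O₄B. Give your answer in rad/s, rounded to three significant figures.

0.706

ω₂ = 2.136 rad/s (from 0.34 rev/s).
Differentiating the loop-closure r₂e^{iθ₂}+r₃e^{iθ₃}=r₁+r₄e^{iθ₄} gives r₂ω₂e^{iθ₂}+r₃ω₃e^{iθ₃}=r₄ω₄e^{iθ₄}.
Eliminating the other unknown: ω₄ = r₂ω₂ sin(θ₂−θ₃) / [r₄ sin(θ₄−θ₃)].
Numerator sine = -0.75471; denominator sine = +0.66393.
Result = 0.18·2.136·(-0.75471) / (0.619·(+0.66393)) = -0.70616 rad/s; magnitude 0.70616 rad/s.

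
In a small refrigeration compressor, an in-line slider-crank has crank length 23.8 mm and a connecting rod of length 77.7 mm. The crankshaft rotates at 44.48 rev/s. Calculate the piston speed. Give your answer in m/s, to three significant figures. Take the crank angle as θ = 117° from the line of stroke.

ω = 2π·44.5 = 279.5 rad/s
For an in-line slider-crank, x = r cosθ + √(L² − r² sin²θ), so v = −rω sinθ·[1 + r cosθ/√(L² − r² sin²θ)].
With r = 0.0238 m, L = 0.0777 m, θ = 117°: √(L² − r² sin²θ) = 0.07475 m.
v = −0.0238·279.5·0.89101·[1 + 0.0238·-0.45399/0.07475] = -5.0699 m/s.
|v| = 5.0699 m/s.

5.07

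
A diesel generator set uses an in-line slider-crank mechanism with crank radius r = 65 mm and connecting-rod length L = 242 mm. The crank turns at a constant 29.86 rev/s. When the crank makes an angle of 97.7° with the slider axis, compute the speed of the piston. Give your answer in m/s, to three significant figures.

11.6

ω = 2π·29.9 = 187.6 rad/s
For an in-line slider-crank, x = r cosθ + √(L² − r² sin²θ), so v = −rω sinθ·[1 + r cosθ/√(L² − r² sin²θ)].
With r = 0.065 m, L = 0.242 m, θ = 97.7°: √(L² − r² sin²θ) = 0.23327 m.
v = −0.065·187.6·0.99098·[1 + 0.065·-0.13399/0.23327] = -11.634 m/s.
|v| = 11.634 m/s.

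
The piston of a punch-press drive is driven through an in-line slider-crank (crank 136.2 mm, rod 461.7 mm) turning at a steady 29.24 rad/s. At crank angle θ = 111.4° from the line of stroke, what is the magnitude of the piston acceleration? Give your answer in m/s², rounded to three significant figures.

ω = 29.24 rad/s
x(θ) = r cosθ + √(L² − r² sin²θ); with ω constant, a = ω²·d²x/dθ².
d²x/dθ² = −r cosθ − r²(cos2θ)/√u − r⁴ sin²2θ/(4u^{3/2}),  u = L² − r² sin²θ = 0.197086 m².
Substituting r = 0.1362 m, L = 0.4617 m, θ = 111.4°: d²x/dθ² = +0.079902 m.
a = ω²·d²x/dθ² = (29.24)²·(+0.079902) = +68.314 m/s²;  |a| = 68.314 m/s².

68.3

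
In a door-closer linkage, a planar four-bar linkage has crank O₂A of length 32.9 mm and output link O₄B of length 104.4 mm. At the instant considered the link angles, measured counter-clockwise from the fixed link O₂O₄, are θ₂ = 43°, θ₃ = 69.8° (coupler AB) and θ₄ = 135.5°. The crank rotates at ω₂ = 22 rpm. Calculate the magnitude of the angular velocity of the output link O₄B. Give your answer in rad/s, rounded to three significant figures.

0.359

ω₂ = 2.304 rad/s (from 22 rpm).
Differentiating the loop-closure r₂e^{iθ₂}+r₃e^{iθ₃}=r₁+r₄e^{iθ₄} gives r₂ω₂e^{iθ₂}+r₃ω₃e^{iθ₃}=r₄ω₄e^{iθ₄}.
Eliminating the other unknown: ω₄ = r₂ω₂ sin(θ₂−θ₃) / [r₄ sin(θ₄−θ₃)].
Numerator sine = -0.45088; denominator sine = +0.91140.
Result = 0.0329·2.304·(-0.45088) / (0.1044·(+0.91140)) = -0.35917 rad/s; magnitude 0.35917 rad/s.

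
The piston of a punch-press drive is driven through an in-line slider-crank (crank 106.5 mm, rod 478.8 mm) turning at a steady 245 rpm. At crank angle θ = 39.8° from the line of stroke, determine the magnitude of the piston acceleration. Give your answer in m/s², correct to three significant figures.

56.9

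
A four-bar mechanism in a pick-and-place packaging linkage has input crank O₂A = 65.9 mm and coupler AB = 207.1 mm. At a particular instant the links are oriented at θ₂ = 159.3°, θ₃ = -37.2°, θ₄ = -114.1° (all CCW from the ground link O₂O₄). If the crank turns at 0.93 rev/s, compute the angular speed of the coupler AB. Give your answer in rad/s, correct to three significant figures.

1.91

ω₂ = 5.843 rad/s (from 0.93 rev/s).
Differentiating the loop-closure r₂e^{iθ₂}+r₃e^{iθ₃}=r₁+r₄e^{iθ₄} gives r₂ω₂e^{iθ₂}+r₃ω₃e^{iθ₃}=r₄ω₄e^{iθ₄}.
Eliminating the other unknown: ω₃ = r₂ω₂ sin(θ₄−θ₂) / [r₃ sin(θ₃−θ₄)].
Numerator sine = +0.99824; denominator sine = +0.97398.
Result = 0.0659·5.843·(+0.99824) / (0.2071·(+0.97398)) = +1.9057 rad/s; magnitude 1.9057 rad/s.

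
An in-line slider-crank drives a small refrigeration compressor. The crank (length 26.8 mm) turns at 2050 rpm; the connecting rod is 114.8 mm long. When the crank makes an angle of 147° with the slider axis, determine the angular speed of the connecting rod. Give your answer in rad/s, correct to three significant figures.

ω = 214.7 rad/s (converted from 2050 rpm).
The rod makes angle φ with the slider axis where L sinφ = r sinθ; differentiating, L cosφ·φ̇ = r ω cosθ.
L cosφ = √(L² − r² sin²θ) = 0.11387 m.
|ω_rod| = r ω |cosθ| / √(L² − r² sin²θ) = 0.0268·214.7·0.83867/0.11387 = 42.375 rad/s.

42.4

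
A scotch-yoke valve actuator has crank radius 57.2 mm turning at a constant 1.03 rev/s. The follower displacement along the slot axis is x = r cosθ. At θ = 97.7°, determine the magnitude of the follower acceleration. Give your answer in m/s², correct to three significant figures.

0.321

ω = 6.472 rad/s (from 1.03 rev/s).
x = r cosθ ⇒ ẍ = −rω² cosθ (ω constant).
|a| = rω²|cosθ| = 0.0572·(6.472)²·|cos 97.7°| = 0.32099 m/s².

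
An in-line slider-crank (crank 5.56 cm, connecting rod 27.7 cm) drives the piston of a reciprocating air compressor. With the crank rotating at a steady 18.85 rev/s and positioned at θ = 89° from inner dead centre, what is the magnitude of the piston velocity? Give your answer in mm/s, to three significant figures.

ω = 2π·18.9 = 118.4 rad/s
For an in-line slider-crank, x = r cosθ + √(L² − r² sin²θ), so v = −rω sinθ·[1 + r cosθ/√(L² − r² sin²θ)].
With r = 0.0556 m, L = 0.277 m, θ = 89°: √(L² − r² sin²θ) = 0.27136 m.
v = −0.0556·118.4·0.99985·[1 + 0.0556·0.01745/0.27136] = -6.6077 m/s.
|v| = 6.6077 m/s = 6607.7 mm/s.

6610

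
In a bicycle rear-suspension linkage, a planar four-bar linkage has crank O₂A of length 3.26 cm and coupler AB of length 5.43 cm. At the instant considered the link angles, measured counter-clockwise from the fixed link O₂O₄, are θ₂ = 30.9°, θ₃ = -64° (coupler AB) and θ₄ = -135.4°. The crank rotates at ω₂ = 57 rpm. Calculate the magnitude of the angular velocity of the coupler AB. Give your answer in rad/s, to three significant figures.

0.896

ω₂ = 5.969 rad/s (from 57 rpm).
Differentiating the loop-closure r₂e^{iθ₂}+r₃e^{iθ₃}=r₁+r₄e^{iθ₄} gives r₂ω₂e^{iθ₂}+r₃ω₃e^{iθ₃}=r₄ω₄e^{iθ₄}.
Eliminating the other unknown: ω₃ = r₂ω₂ sin(θ₄−θ₂) / [r₃ sin(θ₃−θ₄)].
Numerator sine = -0.23684; denominator sine = +0.94777.
Result = 0.0326·5.969·(-0.23684) / (0.0543·(+0.94777)) = -0.89551 rad/s; magnitude 0.89551 rad/s.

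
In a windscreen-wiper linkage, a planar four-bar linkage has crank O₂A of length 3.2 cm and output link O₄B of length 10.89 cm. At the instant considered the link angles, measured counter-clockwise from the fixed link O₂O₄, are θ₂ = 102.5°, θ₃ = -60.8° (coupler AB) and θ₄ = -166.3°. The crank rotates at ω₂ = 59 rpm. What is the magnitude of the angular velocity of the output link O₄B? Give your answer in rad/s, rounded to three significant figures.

ω₂ = 6.178 rad/s (from 59 rpm).
Differentiating the loop-closure r₂e^{iθ₂}+r₃e^{iθ₃}=r₁+r₄e^{iθ₄} gives r₂ω₂e^{iθ₂}+r₃ω₃e^{iθ₃}=r₄ω₄e^{iθ₄}.
Eliminating the other unknown: ω₄ = r₂ω₂ sin(θ₂−θ₃) / [r₄ sin(θ₄−θ₃)].
Numerator sine = +0.28736; denominator sine = -0.96363.
Result = 0.032·6.178·(+0.28736) / (0.1089·(-0.96363)) = -0.5414 rad/s; magnitude 0.5414 rad/s.

0.541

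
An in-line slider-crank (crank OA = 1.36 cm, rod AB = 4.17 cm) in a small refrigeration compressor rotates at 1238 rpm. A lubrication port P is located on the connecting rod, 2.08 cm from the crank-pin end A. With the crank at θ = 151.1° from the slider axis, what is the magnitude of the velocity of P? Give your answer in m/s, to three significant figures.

1.06

ω = 129.6 rad/s.  Crank-pin speed |V_A| = rω = 1.7631 m/s, perpendicular to OA.
Rod angle: sinφ = −(r/L) sinθ ⇒ φ = -9.069°; ω_rod = −rω cosθ/√(L²−r²sin²θ) = +37.485 rad/s.
V_P = V_A + ω_rod × AP, with AP = 0.0208 m along the rod.
Components: V_Px = −rω sinθ − a·ω_rod·sinφ = -0.72921 m/s;  V_Py = rω cosθ + a·ω_rod·cosφ = -0.77364 m/s.
|V_P| = √(V_Px² + V_Py²) = 1.0631 m/s.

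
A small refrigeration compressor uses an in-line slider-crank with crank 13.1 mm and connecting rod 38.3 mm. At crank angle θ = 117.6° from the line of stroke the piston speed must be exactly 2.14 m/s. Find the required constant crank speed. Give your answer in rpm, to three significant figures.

2110

For an in-line slider-crank, |v_piston| = rω|sinθ|·[1 + r cosθ/√(L² − r² sin²θ)].
With r = 0.0131 m, L = 0.0383 m, θ = 117.6°: the bracketed kinematic factor |dx/dθ| = 0.0096788 m.
ω = v/|dx/dθ| = 2.14/0.0096788 = 221.1 rad/s.
N = 60ω/(2π) = 2111.4 rpm.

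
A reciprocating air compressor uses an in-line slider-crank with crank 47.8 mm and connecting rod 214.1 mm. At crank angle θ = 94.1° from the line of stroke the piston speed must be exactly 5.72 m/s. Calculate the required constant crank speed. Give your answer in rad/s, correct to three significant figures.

For an in-line slider-crank, |v_piston| = rω|sinθ|·[1 + r cosθ/√(L² − r² sin²θ)].
With r = 0.0478 m, L = 0.2141 m, θ = 94.1°: the bracketed kinematic factor |dx/dθ| = 0.046897 m.
ω = v/|dx/dθ| = 5.72/0.046897 = 121.97 rad/s.

122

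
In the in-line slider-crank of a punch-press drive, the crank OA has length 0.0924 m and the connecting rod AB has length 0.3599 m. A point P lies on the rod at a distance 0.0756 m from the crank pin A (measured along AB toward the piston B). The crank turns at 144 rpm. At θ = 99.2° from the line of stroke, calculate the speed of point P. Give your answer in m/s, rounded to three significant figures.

ω = 15.08 rad/s.  Crank-pin speed |V_A| = rω = 1.3934 m/s, perpendicular to OA.
Rod angle: sinφ = −(r/L) sinθ ⇒ φ = -14.681°; ω_rod = −rω cosθ/√(L²−r²sin²θ) = +0.63987 rad/s.
V_P = V_A + ω_rod × AP, with AP = 0.0756 m along the rod.
Components: V_Px = −rω sinθ − a·ω_rod·sinφ = -1.3632 m/s;  V_Py = rω cosθ + a·ω_rod·cosφ = -0.17598 m/s.
|V_P| = √(V_Px² + V_Py²) = 1.3745 m/s.

1.37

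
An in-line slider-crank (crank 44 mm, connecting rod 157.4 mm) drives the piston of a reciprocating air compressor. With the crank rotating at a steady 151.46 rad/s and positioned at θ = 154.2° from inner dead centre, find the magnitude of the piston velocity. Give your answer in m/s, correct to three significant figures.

2.17

ω = 151.5 rad/s
For an in-line slider-crank, x = r cosθ + √(L² − r² sin²θ), so v = −rω sinθ·[1 + r cosθ/√(L² − r² sin²θ)].
With r = 0.044 m, L = 0.1574 m, θ = 154.2°: √(L² − r² sin²θ) = 0.15623 m.
v = −0.044·151.5·0.43523·[1 + 0.044·-0.90032/0.15623] = -2.165 m/s.
|v| = 2.165 m/s.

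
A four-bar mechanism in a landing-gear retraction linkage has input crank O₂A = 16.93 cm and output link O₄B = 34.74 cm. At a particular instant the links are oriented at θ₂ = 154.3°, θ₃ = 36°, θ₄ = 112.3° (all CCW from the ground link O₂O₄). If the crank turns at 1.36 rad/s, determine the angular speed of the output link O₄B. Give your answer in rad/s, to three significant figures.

ω₂ = 1.36 rad/s
Differentiating the loop-closure r₂e^{iθ₂}+r₃e^{iθ₃}=r₁+r₄e^{iθ₄} gives r₂ω₂e^{iθ₂}+r₃ω₃e^{iθ₃}=r₄ω₄e^{iθ₄}.
Eliminating the other unknown: ω₄ = r₂ω₂ sin(θ₂−θ₃) / [r₄ sin(θ₄−θ₃)].
Numerator sine = +0.88048; denominator sine = +0.97155.
Result = 0.1693·1.36·(+0.88048) / (0.3474·(+0.97155)) = +0.60065 rad/s; magnitude 0.60065 rad/s.

0.601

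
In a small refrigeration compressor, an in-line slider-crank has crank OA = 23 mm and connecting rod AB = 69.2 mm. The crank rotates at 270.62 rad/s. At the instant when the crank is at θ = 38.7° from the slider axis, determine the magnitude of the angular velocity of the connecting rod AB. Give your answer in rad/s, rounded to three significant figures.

71.8

ω = 270.6 rad/s
The rod makes angle φ with the slider axis where L sinφ = r sinθ; differentiating, L cosφ·φ̇ = r ω cosθ.
L cosφ = √(L² − r² sin²θ) = 0.067689 m.
|ω_rod| = r ω |cosθ| / √(L² − r² sin²θ) = 0.023·270.6·0.78043/0.067689 = 71.763 rad/s.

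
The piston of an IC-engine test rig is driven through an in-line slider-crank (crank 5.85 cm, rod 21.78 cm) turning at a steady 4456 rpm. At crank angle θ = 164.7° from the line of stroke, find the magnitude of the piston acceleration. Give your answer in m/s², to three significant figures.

9320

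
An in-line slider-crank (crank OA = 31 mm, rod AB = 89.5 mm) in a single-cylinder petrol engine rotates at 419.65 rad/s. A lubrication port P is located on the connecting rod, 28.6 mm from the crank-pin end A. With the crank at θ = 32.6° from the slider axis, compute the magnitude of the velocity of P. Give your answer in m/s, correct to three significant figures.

10.7

ω = 419.6 rad/s.  Crank-pin speed |V_A| = rω = 13.009 m/s, perpendicular to OA.
Rod angle: sinφ = −(r/L) sinθ ⇒ φ = -10.755°; ω_rod = −rω cosθ/√(L²−r²sin²θ) = -124.64 rad/s.
V_P = V_A + ω_rod × AP, with AP = 0.0286 m along the rod.
Components: V_Px = −rω sinθ − a·ω_rod·sinφ = -7.6742 m/s;  V_Py = rω cosθ + a·ω_rod·cosφ = +7.4574 m/s.
|V_P| = √(V_Px² + V_Py²) = 10.701 m/s.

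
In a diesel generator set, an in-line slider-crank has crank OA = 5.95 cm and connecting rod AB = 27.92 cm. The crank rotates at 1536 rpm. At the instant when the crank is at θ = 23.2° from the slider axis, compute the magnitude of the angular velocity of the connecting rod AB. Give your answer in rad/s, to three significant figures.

31.6

ω = 160.8 rad/s (converted from 1536 rpm).
The rod makes angle φ with the slider axis where L sinφ = r sinθ; differentiating, L cosφ·φ̇ = r ω cosθ.
L cosφ = √(L² − r² sin²θ) = 0.27821 m.
|ω_rod| = r ω |cosθ| / √(L² − r² sin²θ) = 0.0595·160.8·0.91914/0.27821 = 31.618 rad/s.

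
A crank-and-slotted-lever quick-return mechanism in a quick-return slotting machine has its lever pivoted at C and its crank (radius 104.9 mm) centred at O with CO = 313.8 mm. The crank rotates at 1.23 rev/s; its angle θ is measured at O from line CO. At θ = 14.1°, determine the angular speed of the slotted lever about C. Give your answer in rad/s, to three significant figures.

1.91

ω = 7.728 rad/s (from 1.23 rev/s).
Crank pin A relative to C: A = (d + r cosθ, r sinθ); lever angle φ = atan2(r sinθ, d + r cosθ).
Differentiating tanφ: φ̇ = rω(d cosθ + r)/(d² + r² + 2dr cosθ).
d² + r² + 2dr cosθ = |CA|² = 0.173326 m²;  d cosθ + r = +0.40925 m.
|ω_lever| = |0.1049·7.728·+0.40925| / 0.173326 = 1.9142 rad/s.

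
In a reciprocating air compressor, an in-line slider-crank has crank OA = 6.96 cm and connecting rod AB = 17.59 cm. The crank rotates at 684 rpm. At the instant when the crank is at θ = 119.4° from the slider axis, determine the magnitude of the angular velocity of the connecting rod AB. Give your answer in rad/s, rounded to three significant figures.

14.8

ω = 71.63 rad/s (converted from 684 rpm).
The rod makes angle φ with the slider axis where L sinφ = r sinθ; differentiating, L cosφ·φ̇ = r ω cosθ.
L cosφ = √(L² − r² sin²θ) = 0.16512 m.
|ω_rod| = r ω |cosθ| / √(L² − r² sin²θ) = 0.0696·71.63·0.49090/0.16512 = 14.822 rad/s.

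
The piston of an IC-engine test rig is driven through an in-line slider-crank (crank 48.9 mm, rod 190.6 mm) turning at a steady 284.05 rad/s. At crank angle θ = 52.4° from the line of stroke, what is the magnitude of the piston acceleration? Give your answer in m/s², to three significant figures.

2160

ω = 284.1 rad/s
x(θ) = r cosθ + √(L² − r² sin²θ); with ω constant, a = ω²·d²x/dθ².
d²x/dθ² = −r cosθ − r²(cos2θ)/√u − r⁴ sin²2θ/(4u^{3/2}),  u = L² − r² sin²θ = 0.0348273 m².
Substituting r = 0.0489 m, L = 0.1906 m, θ = 52.4°: d²x/dθ² = -0.026769 m.
a = ω²·d²x/dθ² = (284.1)²·(-0.026769) = -2159.8 m/s²;  |a| = 2159.8 m/s².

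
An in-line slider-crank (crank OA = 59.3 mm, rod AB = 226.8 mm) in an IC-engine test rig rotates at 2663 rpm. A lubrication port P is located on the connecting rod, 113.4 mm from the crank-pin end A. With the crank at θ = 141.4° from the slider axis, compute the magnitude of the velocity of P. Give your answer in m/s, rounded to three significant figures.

ω = 278.9 rad/s.  Crank-pin speed |V_A| = rω = 16.537 m/s, perpendicular to OA.
Rod angle: sinφ = −(r/L) sinθ ⇒ φ = -9.388°; ω_rod = −rω cosθ/√(L²−r²sin²θ) = +57.757 rad/s.
V_P = V_A + ω_rod × AP, with AP = 0.1134 m along the rod.
Components: V_Px = −rω sinθ − a·ω_rod·sinφ = -9.2486 m/s;  V_Py = rω cosθ + a·ω_rod·cosφ = -6.462 m/s.
|V_P| = √(V_Px² + V_Py²) = 11.282 m/s.

11.3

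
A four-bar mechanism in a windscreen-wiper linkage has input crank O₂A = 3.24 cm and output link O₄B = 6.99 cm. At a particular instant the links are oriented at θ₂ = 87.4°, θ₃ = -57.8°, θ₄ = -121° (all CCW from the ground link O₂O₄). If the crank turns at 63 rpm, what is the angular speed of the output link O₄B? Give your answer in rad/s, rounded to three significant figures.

ω₂ = 6.597 rad/s (from 63 rpm).
Differentiating the loop-closure r₂e^{iθ₂}+r₃e^{iθ₃}=r₁+r₄e^{iθ₄} gives r₂ω₂e^{iθ₂}+r₃ω₃e^{iθ₃}=r₄ω₄e^{iθ₄}.
Eliminating the other unknown: ω₄ = r₂ω₂ sin(θ₂−θ₃) / [r₄ sin(θ₄−θ₃)].
Numerator sine = +0.57071; denominator sine = -0.89259.
Result = 0.0324·6.597·(+0.57071) / (0.0699·(-0.89259)) = -1.9553 rad/s; magnitude 1.9553 rad/s.

1.96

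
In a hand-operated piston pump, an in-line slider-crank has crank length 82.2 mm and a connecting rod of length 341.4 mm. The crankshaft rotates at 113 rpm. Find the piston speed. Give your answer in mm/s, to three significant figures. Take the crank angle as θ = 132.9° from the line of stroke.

594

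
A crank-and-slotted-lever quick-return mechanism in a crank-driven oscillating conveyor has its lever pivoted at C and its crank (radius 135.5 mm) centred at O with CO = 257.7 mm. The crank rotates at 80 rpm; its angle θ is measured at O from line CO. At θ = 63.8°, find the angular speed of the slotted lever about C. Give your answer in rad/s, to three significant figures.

ω = 8.378 rad/s (from 80 rpm).
Crank pin A relative to C: A = (d + r cosθ, r sinθ); lever angle φ = atan2(r sinθ, d + r cosθ).
Differentiating tanφ: φ̇ = rω(d cosθ + r)/(d² + r² + 2dr cosθ).
d² + r² + 2dr cosθ = |CA|² = 0.115603 m²;  d cosθ + r = +0.24928 m.
|ω_lever| = |0.1355·8.378·+0.24928| / 0.115603 = 2.4478 rad/s.

2.45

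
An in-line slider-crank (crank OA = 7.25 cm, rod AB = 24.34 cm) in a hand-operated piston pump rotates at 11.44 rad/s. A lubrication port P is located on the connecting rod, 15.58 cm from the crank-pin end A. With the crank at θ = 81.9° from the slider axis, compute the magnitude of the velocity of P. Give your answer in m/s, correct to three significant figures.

ω = 11.44 rad/s.  Crank-pin speed |V_A| = rω = 0.8294 m/s, perpendicular to OA.
Rod angle: sinφ = −(r/L) sinθ ⇒ φ = -17.151°; ω_rod = −rω cosθ/√(L²−r²sin²θ) = -0.50247 rad/s.
V_P = V_A + ω_rod × AP, with AP = 0.1558 m along the rod.
Components: V_Px = −rω sinθ − a·ω_rod·sinφ = -0.84421 m/s;  V_Py = rω cosθ + a·ω_rod·cosφ = +0.042059 m/s.
|V_P| = √(V_Px² + V_Py²) = 0.84526 m/s.

0.845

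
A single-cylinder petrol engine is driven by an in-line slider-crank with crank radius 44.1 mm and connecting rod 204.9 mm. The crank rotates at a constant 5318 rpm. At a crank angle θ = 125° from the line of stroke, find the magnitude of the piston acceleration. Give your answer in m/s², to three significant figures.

8840

ω = 2π·5318/60 = 556.9 rad/s
x(θ) = r cosθ + √(L² − r² sin²θ); with ω constant, a = ω²·d²x/dθ².
d²x/dθ² = −r cosθ − r²(cos2θ)/√u − r⁴ sin²2θ/(4u^{3/2}),  u = L² − r² sin²θ = 0.040679 m².
Substituting r = 0.0441 m, L = 0.2049 m, θ = 125°: d²x/dθ² = +0.028491 m.
a = ω²·d²x/dθ² = (556.9)²·(+0.028491) = +8836.1 m/s²;  |a| = 8836.1 m/s².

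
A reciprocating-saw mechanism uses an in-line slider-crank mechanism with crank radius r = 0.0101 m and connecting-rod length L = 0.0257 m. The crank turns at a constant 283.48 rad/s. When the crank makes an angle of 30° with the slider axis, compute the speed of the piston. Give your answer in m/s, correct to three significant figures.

ω = 283.5 rad/s
For an in-line slider-crank, x = r cosθ + √(L² − r² sin²θ), so v = −rω sinθ·[1 + r cosθ/√(L² − r² sin²θ)].
With r = 0.0101 m, L = 0.0257 m, θ = 30°: √(L² − r² sin²θ) = 0.025199 m.
v = −0.0101·283.5·0.50000·[1 + 0.0101·0.86603/0.025199] = -1.9285 m/s.
|v| = 1.9285 m/s.

1.93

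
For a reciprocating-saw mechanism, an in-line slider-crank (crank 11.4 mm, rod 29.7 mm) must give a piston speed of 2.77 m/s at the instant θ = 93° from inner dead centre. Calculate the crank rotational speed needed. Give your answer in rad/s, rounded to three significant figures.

For an in-line slider-crank, |v_piston| = rω|sinθ|·[1 + r cosθ/√(L² − r² sin²θ)].
With r = 0.0114 m, L = 0.0297 m, θ = 93°: the bracketed kinematic factor |dx/dθ| = 0.011137 m.
ω = v/|dx/dθ| = 2.77/0.011137 = 248.73 rad/s.

249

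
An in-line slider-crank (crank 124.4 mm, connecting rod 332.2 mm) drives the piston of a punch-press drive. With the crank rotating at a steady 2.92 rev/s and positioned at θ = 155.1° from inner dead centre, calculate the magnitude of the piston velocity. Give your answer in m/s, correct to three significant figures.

0.630

ω = 2π·2.92 = 18.35 rad/s
For an in-line slider-crank, x = r cosθ + √(L² − r² sin²θ), so v = −rω sinθ·[1 + r cosθ/√(L² − r² sin²θ)].
With r = 0.1244 m, L = 0.3322 m, θ = 155.1°: √(L² − r² sin²θ) = 0.32804 m.
v = −0.1244·18.35·0.42104·[1 + 0.1244·-0.90704/0.32804] = -0.63042 m/s.
|v| = 0.63042 m/s.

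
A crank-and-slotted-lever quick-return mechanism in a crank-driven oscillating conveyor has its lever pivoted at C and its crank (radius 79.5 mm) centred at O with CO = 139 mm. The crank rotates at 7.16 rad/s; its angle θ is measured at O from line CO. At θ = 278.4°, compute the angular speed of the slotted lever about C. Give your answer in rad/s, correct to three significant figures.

ω = 7.16 rad/s
Crank pin A relative to C: A = (d + r cosθ, r sinθ); lever angle φ = atan2(r sinθ, d + r cosθ).
Differentiating tanφ: φ̇ = rω(d cosθ + r)/(d² + r² + 2dr cosθ).
d² + r² + 2dr cosθ = |CA|² = 0.0288698 m²;  d cosθ + r = +0.099806 m.
|ω_lever| = |0.0795·7.16·+0.099806| / 0.0288698 = 1.9678 rad/s.

1.97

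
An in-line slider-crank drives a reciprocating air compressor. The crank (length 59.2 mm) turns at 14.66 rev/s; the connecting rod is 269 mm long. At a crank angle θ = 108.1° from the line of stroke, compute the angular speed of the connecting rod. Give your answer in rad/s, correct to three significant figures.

ω = 92.11 rad/s (converted from 14.66 rev/s).
The rod makes angle φ with the slider axis where L sinφ = r sinθ; differentiating, L cosφ·φ̇ = r ω cosθ.
L cosφ = √(L² − r² sin²θ) = 0.26305 m.
|ω_rod| = r ω |cosθ| / √(L² − r² sin²θ) = 0.0592·92.11·0.31068/0.26305 = 6.4403 rad/s.

6.44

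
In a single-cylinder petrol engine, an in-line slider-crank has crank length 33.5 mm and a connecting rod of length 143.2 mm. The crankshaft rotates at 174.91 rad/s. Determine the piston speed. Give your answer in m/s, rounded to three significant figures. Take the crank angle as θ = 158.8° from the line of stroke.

ω = 174.9 rad/s
For an in-line slider-crank, x = r cosθ + √(L² − r² sin²θ), so v = −rω sinθ·[1 + r cosθ/√(L² − r² sin²θ)].
With r = 0.0335 m, L = 0.1432 m, θ = 158.8°: √(L² − r² sin²θ) = 0.14269 m.
v = −0.0335·174.9·0.36162·[1 + 0.0335·-0.93232/0.14269] = -1.6551 m/s.
|v| = 1.6551 m/s.

1.66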